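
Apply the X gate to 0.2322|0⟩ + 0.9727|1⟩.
0.9727|0⟩ + 0.2322|1⟩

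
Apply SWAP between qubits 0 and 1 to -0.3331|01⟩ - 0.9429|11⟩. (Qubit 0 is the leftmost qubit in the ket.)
-0.3331|10⟩ - 0.9429|11⟩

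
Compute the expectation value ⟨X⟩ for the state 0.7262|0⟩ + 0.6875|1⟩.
0.9985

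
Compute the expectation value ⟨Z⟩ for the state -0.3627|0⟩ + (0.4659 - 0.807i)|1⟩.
-0.7368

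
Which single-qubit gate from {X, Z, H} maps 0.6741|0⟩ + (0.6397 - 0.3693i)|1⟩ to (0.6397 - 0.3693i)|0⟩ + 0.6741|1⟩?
X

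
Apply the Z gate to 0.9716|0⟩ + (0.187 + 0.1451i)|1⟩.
0.9716|0⟩ + (-0.187 - 0.1451i)|1⟩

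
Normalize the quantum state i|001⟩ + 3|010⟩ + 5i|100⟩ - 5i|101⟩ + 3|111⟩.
0.1204i|001⟩ + 0.3612|010⟩ + 0.6019i|100⟩ - 0.6019i|101⟩ + 0.3612|111⟩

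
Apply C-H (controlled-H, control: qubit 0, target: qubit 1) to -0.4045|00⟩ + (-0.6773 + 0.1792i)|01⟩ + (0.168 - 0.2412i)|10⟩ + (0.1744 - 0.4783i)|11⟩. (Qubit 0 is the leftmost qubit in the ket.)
-0.4045|00⟩ + (-0.6773 + 0.1792i)|01⟩ + (0.2421 - 0.5088i)|10⟩ + (-0.004525 + 0.1677i)|11⟩

C-H leaves the control-|0⟩ kets |00⟩, |01⟩ unchanged and applies H to qubit 1 on the control-|1⟩ pair (|10⟩, |11⟩).
H = [[1/√2, 1/√2], [1/√2, -1/√2]].
With a = amp(|10⟩) = (0.168 - 0.2412i) and b = amp(|11⟩) = (0.1744 - 0.4783i):
new amp(|10⟩) = (1/√2)·a + (1/√2)·b = (0.2421 - 0.5088i)
new amp(|11⟩) = (1/√2)·a + (-1/√2)·b = (-0.004525 + 0.1677i)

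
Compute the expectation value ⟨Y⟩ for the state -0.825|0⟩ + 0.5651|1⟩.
0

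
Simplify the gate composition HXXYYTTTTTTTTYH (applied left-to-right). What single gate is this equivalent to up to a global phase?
Y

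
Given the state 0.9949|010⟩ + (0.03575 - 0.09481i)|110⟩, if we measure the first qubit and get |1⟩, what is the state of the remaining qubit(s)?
(0.3528 - 0.9357i)|10⟩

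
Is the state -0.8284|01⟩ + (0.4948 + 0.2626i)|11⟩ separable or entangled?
Separable

Writing the state as a|00⟩ + b|01⟩ + c|10⟩ + d|11⟩, it is a product state iff ad − bc = 0.
Here (a, b, c, d) = (0, -0.8284, 0, (0.4948 + 0.2626i)): ad − bc = (0)(0.4948 + 0.2626i) − (-0.8284)(0) = 0, so the state is separable.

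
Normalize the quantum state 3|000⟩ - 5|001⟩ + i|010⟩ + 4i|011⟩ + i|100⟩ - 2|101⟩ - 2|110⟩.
0.3873|000⟩ - 0.6455|001⟩ + 0.1291i|010⟩ + 0.5164i|011⟩ + 0.1291i|100⟩ - 0.2582|101⟩ - 0.2582|110⟩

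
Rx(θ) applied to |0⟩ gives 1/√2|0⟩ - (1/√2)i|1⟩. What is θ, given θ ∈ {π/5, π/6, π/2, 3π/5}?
π/2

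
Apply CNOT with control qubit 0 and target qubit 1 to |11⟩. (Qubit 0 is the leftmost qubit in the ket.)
|10⟩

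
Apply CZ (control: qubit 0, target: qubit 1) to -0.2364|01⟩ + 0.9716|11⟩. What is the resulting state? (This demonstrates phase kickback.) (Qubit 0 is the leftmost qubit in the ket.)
-0.2364|01⟩ - 0.9716|11⟩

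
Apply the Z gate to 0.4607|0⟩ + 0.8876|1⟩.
0.4607|0⟩ - 0.8876|1⟩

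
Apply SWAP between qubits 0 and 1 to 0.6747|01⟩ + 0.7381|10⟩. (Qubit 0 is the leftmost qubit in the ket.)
0.7381|01⟩ + 0.6747|10⟩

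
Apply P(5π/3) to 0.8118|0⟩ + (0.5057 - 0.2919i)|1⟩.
0.8118|0⟩ + (0.00005718 - 0.5839i)|1⟩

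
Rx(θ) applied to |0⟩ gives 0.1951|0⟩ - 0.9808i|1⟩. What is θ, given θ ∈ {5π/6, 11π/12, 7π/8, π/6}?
7π/8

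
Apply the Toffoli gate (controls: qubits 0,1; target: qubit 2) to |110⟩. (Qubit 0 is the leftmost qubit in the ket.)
|111⟩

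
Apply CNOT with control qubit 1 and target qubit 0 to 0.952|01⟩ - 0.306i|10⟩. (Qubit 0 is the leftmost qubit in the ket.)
-0.306i|10⟩ + 0.952|11⟩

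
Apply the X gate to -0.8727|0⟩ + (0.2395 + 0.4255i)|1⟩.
(0.2395 + 0.4255i)|0⟩ - 0.8727|1⟩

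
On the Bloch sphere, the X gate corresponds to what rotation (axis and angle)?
Rotation by π around the x-axis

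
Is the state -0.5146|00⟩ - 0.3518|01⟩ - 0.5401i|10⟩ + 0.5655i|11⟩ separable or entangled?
Entangled

Writing the state as a|00⟩ + b|01⟩ + c|10⟩ + d|11⟩, it is a product state iff ad − bc = 0.
Here (a, b, c, d) = (-0.5146, -0.3518, -0.5401i, 0.5655i): ad − bc = (-0.5146)(0.5655i) − (-0.3518)(-0.5401i) = -0.481i ≠ 0, so the state is entangled.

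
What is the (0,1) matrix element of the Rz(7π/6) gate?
0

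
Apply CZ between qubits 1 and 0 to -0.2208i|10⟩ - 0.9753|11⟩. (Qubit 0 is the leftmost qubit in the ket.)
-0.2208i|10⟩ + 0.9753|11⟩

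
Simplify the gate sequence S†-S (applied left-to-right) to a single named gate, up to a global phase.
I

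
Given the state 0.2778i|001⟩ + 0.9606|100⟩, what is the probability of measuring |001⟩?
0.07717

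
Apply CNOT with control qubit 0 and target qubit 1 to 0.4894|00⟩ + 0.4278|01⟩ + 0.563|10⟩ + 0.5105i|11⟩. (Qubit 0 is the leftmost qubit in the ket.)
0.4894|00⟩ + 0.4278|01⟩ + 0.5105i|10⟩ + 0.563|11⟩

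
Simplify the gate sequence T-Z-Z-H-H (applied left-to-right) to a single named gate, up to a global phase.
T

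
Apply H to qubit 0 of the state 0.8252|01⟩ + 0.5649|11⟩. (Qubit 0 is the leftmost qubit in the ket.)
0.9829|01⟩ + 0.1841|11⟩

H on qubit 0 mixes each pair of kets that differ only in qubit 0: amplitudes (a, b) of (|…0…⟩, |…1…⟩) become ((a + b)/√2, (a − b)/√2). Kets absent from the input have amplitude 0.
(|01⟩, |11⟩): (a, b) = (0.8252, 0.5649) → (0.9829, 0.1841)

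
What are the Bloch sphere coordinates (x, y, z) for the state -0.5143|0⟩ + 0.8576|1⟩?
(-0.8821, 0, -0.471)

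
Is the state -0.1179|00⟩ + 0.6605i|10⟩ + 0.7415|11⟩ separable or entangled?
Entangled

Writing the state as a|00⟩ + b|01⟩ + c|10⟩ + d|11⟩, it is a product state iff ad − bc = 0.
Here (a, b, c, d) = (-0.1179, 0, 0.6605i, 0.7415): ad − bc = (-0.1179)(0.7415) − (0)(0.6605i) = -0.08742 ≠ 0, so the state is entangled.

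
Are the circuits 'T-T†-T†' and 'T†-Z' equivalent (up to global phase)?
No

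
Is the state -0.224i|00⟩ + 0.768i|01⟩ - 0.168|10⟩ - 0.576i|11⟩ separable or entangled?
Entangled

Writing the state as a|00⟩ + b|01⟩ + c|10⟩ + d|11⟩, it is a product state iff ad − bc = 0.
Here (a, b, c, d) = (-0.224i, 0.768i, -0.168, -0.576i): ad − bc = (-0.224i)(-0.576i) − (0.768i)(-0.168) = (-0.129 + 0.129i) ≠ 0, so the state is entangled.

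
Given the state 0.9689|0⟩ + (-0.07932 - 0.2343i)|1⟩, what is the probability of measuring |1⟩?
0.06119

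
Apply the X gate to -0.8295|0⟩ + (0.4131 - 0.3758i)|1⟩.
(0.4131 - 0.3758i)|0⟩ - 0.8295|1⟩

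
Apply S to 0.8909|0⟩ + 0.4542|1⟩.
0.8909|0⟩ + 0.4542i|1⟩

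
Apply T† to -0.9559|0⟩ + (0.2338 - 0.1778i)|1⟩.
-0.9559|0⟩ + (0.0396 - 0.291i)|1⟩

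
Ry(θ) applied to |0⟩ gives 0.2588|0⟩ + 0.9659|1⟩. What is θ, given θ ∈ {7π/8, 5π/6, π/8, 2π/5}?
5π/6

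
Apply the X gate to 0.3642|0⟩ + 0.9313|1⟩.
0.9313|0⟩ + 0.3642|1⟩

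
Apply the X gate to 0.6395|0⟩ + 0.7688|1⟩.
0.7688|0⟩ + 0.6395|1⟩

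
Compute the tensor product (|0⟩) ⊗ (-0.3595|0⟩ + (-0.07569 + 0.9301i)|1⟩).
-0.3595|00⟩ + (-0.07569 + 0.9301i)|01⟩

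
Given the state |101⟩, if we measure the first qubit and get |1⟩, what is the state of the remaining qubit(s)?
|01⟩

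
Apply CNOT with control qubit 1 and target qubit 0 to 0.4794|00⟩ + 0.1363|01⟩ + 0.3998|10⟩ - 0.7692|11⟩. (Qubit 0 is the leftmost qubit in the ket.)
0.4794|00⟩ - 0.7692|01⟩ + 0.3998|10⟩ + 0.1363|11⟩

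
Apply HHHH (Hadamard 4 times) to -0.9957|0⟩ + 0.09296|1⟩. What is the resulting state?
-0.9957|0⟩ + 0.09296|1⟩

H² = I, so an even number of Hadamards cancels: H^4 = I and the state is unchanged.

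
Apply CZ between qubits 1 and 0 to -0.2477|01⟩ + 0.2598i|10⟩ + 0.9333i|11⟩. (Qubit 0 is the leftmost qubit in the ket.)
-0.2477|01⟩ + 0.2598i|10⟩ - 0.9333i|11⟩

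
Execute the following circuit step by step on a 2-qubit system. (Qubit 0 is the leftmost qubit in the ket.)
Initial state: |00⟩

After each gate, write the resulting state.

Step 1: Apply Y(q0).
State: i|10⟩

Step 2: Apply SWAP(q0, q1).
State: i|01⟩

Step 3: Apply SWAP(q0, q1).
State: i|10⟩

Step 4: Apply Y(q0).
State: |00⟩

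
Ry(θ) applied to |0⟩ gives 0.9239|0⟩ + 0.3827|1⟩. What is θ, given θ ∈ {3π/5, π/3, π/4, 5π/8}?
π/4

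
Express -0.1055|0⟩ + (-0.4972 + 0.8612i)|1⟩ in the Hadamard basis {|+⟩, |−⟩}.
(-0.4262 + 0.609i)|+⟩ + (0.277 - 0.609i)|−⟩

With |ψ⟩ = α|0⟩ + β|1⟩, the Hadamard-basis coefficients are ⟨+|ψ⟩ = (α + β)/√2 and ⟨−|ψ⟩ = (α − β)/√2.
Here α = -0.1055, β = (-0.4972 + 0.8612i): (α + β)/√2 = (-0.4262 + 0.609i), (α − β)/√2 = (0.277 - 0.609i).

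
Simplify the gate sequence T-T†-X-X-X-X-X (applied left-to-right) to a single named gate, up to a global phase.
X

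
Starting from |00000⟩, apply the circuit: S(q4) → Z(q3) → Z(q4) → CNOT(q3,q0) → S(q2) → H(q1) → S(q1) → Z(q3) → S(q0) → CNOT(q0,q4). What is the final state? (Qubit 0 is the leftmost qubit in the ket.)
1/√2|00000⟩ + (1/√2)i|01000⟩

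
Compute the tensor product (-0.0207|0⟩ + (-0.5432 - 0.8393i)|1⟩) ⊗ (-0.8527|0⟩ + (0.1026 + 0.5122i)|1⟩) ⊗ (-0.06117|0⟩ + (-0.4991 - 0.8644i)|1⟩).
-0.00108|000⟩ + (-0.00881 - 0.01526i)|001⟩ + (0.0001299 + 0.0006486i)|010⟩ + (-0.008105 + 0.007128i)|011⟩ + (-0.02833 - 0.04378i)|100⟩ + (0.3874 - 0.7576i)|101⟩ + (-0.02289 + 0.02229i)|110⟩ + (-0.5017 - 0.1416i)|111⟩

amp(|b₁b₂…⟩) = product of the factor amplitudes for bits b₁, b₂, …; only kets whose every factor amplitude is nonzero survive.
|000⟩: (-0.0207)(-0.8527)(-0.06117) = -0.00108
|001⟩: (-0.0207)(-0.8527)(-0.4991 - 0.8644i) = (-0.00881 - 0.01526i)
|010⟩: (-0.0207)(0.1026 + 0.5122i)(-0.06117) = (0.0001299 + 0.0006486i)
|011⟩: (-0.0207)(0.1026 + 0.5122i)(-0.4991 - 0.8644i) = (-0.008105 + 0.007128i)
|100⟩: (-0.5432 - 0.8393i)(-0.8527)(-0.06117) = (-0.02833 - 0.04378i)
|101⟩: (-0.5432 - 0.8393i)(-0.8527)(-0.4991 - 0.8644i) = (0.3874 - 0.7576i)
|110⟩: (-0.5432 - 0.8393i)(0.1026 + 0.5122i)(-0.06117) = (-0.02289 + 0.02229i)
|111⟩: (-0.5432 - 0.8393i)(0.1026 + 0.5122i)(-0.4991 - 0.8644i) = (-0.5017 - 0.1416i)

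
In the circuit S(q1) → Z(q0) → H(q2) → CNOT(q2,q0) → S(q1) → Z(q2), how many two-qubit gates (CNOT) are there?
1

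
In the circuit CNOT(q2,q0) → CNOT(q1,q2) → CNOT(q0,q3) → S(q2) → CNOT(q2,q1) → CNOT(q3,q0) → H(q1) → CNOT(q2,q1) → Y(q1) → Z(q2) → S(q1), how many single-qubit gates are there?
5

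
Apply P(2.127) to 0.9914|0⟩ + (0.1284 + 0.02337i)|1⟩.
0.9914|0⟩ + (-0.08764 + 0.09671i)|1⟩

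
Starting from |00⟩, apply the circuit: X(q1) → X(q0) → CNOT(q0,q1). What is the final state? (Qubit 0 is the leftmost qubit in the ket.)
|10⟩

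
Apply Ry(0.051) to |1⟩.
-0.0255|0⟩ + 0.9997|1⟩

Ry(0.051) = [[cos(θ/2), −sin(θ/2)], [sin(θ/2), cos(θ/2)]]; θ = 0.051, cos(θ/2) ≈ 0.999675, sin(θ/2) ≈ 0.0254972.
With a = amp(|0⟩) = 0 and b = amp(|1⟩) = 1:
new amp(|0⟩) = (0.999675)·a + (-0.0254972)·b = -0.0255
new amp(|1⟩) = (0.0254972)·a + (0.999675)·b = 0.9997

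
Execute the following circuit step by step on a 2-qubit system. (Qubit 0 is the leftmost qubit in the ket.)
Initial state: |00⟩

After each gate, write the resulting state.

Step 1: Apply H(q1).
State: 1/√2|00⟩ + 1/√2|01⟩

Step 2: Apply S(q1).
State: 1/√2|00⟩ + (1/√2)i|01⟩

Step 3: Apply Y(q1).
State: 1/√2|00⟩ + (1/√2)i|01⟩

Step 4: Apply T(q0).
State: 1/√2|00⟩ + (1/√2)i|01⟩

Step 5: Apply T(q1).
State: 1/√2|00⟩ + (-1/2 + (1/2)i)|01⟩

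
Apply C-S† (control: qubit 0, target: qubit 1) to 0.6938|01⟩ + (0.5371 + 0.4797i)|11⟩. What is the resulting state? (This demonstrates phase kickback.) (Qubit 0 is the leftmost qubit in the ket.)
0.6938|01⟩ + (0.4797 - 0.5371i)|11⟩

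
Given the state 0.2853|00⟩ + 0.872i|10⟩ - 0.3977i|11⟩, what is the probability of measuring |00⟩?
0.0814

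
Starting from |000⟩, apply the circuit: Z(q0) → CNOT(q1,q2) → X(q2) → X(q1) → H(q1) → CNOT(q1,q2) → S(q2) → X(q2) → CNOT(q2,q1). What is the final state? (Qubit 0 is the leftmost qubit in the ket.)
(1/√2)i|000⟩ - 1/√2|001⟩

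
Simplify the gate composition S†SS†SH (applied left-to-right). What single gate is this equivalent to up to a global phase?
H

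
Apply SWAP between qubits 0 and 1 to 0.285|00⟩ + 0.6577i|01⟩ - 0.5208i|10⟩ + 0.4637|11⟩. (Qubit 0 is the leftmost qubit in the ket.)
0.285|00⟩ - 0.5208i|01⟩ + 0.6577i|10⟩ + 0.4637|11⟩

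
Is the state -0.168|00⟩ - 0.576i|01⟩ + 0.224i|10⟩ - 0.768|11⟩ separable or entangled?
Separable

Writing the state as a|00⟩ + b|01⟩ + c|10⟩ + d|11⟩, it is a product state iff ad − bc = 0.
Here (a, b, c, d) = (-0.168, -0.576i, 0.224i, -0.768): ad − bc = (-0.168)(-0.768) − (-0.576i)(0.224i) = 0, so the state is separable.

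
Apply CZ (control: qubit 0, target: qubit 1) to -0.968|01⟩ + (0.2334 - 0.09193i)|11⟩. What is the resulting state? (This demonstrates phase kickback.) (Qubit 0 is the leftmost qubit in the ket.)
-0.968|01⟩ + (-0.2334 + 0.09193i)|11⟩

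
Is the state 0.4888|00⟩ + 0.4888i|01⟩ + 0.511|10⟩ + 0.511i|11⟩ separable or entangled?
Separable

Writing the state as a|00⟩ + b|01⟩ + c|10⟩ + d|11⟩, it is a product state iff ad − bc = 0.
Here (a, b, c, d) = (0.4888, 0.4888i, 0.511, 0.511i): ad − bc = (0.4888)(0.511i) − (0.4888i)(0.511) = 0, so the state is separable.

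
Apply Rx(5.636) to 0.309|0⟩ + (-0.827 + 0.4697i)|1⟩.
(-0.1436 + 0.263i)|0⟩ + (0.7841 - 0.5436i)|1⟩

Rx(5.636) = [[cos(θ/2), −i·sin(θ/2)], [−i·sin(θ/2), cos(θ/2)]]; θ = 5.636, cos(θ/2) ≈ -0.948099, sin(θ/2) ≈ 0.317975.
With a = amp(|0⟩) = 0.309 and b = amp(|1⟩) = (-0.827 + 0.4697i):
new amp(|0⟩) = (-0.948099)·a + (-0.317975i)·b = (-0.1436 + 0.263i)
new amp(|1⟩) = (-0.317975i)·a + (-0.948099)·b = (0.7841 - 0.5436i)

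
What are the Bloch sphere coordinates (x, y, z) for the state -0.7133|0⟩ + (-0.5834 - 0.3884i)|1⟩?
(0.8323, 0.5541, 0.01759)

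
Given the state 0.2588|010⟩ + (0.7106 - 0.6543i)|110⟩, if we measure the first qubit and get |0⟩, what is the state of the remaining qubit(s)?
|10⟩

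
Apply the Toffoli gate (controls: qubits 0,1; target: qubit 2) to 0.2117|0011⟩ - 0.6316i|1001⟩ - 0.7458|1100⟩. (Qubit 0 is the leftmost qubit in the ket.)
0.2117|0011⟩ - 0.6316i|1001⟩ - 0.7458|1110⟩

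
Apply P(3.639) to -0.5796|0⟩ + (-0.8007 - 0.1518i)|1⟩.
-0.5796|0⟩ + (0.6312 + 0.5155i)|1⟩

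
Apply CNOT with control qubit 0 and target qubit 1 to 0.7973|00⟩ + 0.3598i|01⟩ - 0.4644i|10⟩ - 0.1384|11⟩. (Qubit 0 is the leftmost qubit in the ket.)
0.7973|00⟩ + 0.3598i|01⟩ - 0.1384|10⟩ - 0.4644i|11⟩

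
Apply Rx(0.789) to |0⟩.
0.9232|0⟩ - 0.3843i|1⟩

Rx(0.789) = [[cos(θ/2), −i·sin(θ/2)], [−i·sin(θ/2), cos(θ/2)]]; θ = 0.789, cos(θ/2) ≈ 0.923189, sin(θ/2) ≈ 0.384347.
With a = amp(|0⟩) = 1 and b = amp(|1⟩) = 0:
new amp(|0⟩) = (0.923189)·a + (-0.384347i)·b = 0.9232
new amp(|1⟩) = (-0.384347i)·a + (0.923189)·b = -0.3843i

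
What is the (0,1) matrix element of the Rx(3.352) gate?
-0.9945i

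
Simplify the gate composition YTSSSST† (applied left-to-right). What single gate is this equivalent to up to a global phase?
Y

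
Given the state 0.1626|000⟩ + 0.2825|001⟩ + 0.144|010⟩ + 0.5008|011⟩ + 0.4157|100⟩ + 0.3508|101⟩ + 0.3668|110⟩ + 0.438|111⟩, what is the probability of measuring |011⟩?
0.2508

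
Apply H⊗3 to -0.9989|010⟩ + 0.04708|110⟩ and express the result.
-0.3365|000⟩ - 0.3365|001⟩ + 0.3365|010⟩ + 0.3365|011⟩ - 0.3698|100⟩ - 0.3698|101⟩ + 0.3698|110⟩ + 0.3698|111⟩

H⊗3 gives amp(|y⟩) = (1/2√2) Σ_x (−1)^(x·y) amp(|x⟩), where x·y is the number of positions in which both x and y have a 1.
|000⟩: (-0.9989 + 0.04708)/(2√2) = -0.3365
|001⟩: (-0.9989 + 0.04708)/(2√2) = -0.3365
|010⟩: (0.9989 - 0.04708)/(2√2) = 0.3365
|011⟩: (0.9989 - 0.04708)/(2√2) = 0.3365
|100⟩: (-0.9989 - 0.04708)/(2√2) = -0.3698
|101⟩: (-0.9989 - 0.04708)/(2√2) = -0.3698
|110⟩: (0.9989 + 0.04708)/(2√2) = 0.3698
|111⟩: (0.9989 + 0.04708)/(2√2) = 0.3698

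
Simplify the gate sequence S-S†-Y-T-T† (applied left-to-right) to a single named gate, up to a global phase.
Y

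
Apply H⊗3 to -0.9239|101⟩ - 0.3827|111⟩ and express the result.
-0.462|000⟩ + 0.462|001⟩ - 0.1913|010⟩ + 0.1913|011⟩ + 0.462|100⟩ - 0.462|101⟩ + 0.1913|110⟩ - 0.1913|111⟩

H⊗3 gives amp(|y⟩) = (1/2√2) Σ_x (−1)^(x·y) amp(|x⟩), where x·y is the number of positions in which both x and y have a 1.
|000⟩: (-0.9239 - 0.3827)/(2√2) = -0.462
|001⟩: (0.9239 + 0.3827)/(2√2) = 0.462
|010⟩: (-0.9239 + 0.3827)/(2√2) = -0.1913
|011⟩: (0.9239 - 0.3827)/(2√2) = 0.1913
|100⟩: (0.9239 + 0.3827)/(2√2) = 0.462
|101⟩: (-0.9239 - 0.3827)/(2√2) = -0.462
|110⟩: (0.9239 - 0.3827)/(2√2) = 0.1913
|111⟩: (-0.9239 + 0.3827)/(2√2) = -0.1913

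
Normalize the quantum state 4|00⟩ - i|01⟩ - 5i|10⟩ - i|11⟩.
0.61|00⟩ - 0.1525i|01⟩ - 0.7625i|10⟩ - 0.1525i|11⟩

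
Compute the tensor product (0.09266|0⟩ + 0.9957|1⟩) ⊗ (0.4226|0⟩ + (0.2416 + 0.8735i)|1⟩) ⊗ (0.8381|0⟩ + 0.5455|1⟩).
0.03282|000⟩ + 0.02136|001⟩ + (0.01876 + 0.06783i)|010⟩ + (0.01221 + 0.04415i)|011⟩ + 0.3527|100⟩ + 0.2295|101⟩ + (0.2016 + 0.7289i)|110⟩ + (0.1312 + 0.4744i)|111⟩

amp(|b₁b₂…⟩) = product of the factor amplitudes for bits b₁, b₂, …; only kets whose every factor amplitude is nonzero survive.
|000⟩: (0.09266)(0.4226)(0.8381) = 0.03282
|001⟩: (0.09266)(0.4226)(0.5455) = 0.02136
|010⟩: (0.09266)(0.2416 + 0.8735i)(0.8381) = (0.01876 + 0.06783i)
|011⟩: (0.09266)(0.2416 + 0.8735i)(0.5455) = (0.01221 + 0.04415i)
|100⟩: (0.9957)(0.4226)(0.8381) = 0.3527
|101⟩: (0.9957)(0.4226)(0.5455) = 0.2295
|110⟩: (0.9957)(0.2416 + 0.8735i)(0.8381) = (0.2016 + 0.7289i)
|111⟩: (0.9957)(0.2416 + 0.8735i)(0.5455) = (0.1312 + 0.4744i)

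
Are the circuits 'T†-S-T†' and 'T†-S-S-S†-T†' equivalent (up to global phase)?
Yes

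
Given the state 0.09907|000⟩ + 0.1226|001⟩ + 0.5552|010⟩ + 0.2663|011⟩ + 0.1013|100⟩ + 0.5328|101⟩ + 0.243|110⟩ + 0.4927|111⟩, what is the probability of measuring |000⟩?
0.009815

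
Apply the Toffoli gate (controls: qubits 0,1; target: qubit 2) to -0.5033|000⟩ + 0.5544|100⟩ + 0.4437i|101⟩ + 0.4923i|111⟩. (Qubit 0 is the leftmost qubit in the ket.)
-0.5033|000⟩ + 0.5544|100⟩ + 0.4437i|101⟩ + 0.4923i|110⟩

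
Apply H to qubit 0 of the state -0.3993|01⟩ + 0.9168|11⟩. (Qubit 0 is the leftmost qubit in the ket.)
0.3659|01⟩ - 0.9306|11⟩

H on qubit 0 mixes each pair of kets that differ only in qubit 0: amplitudes (a, b) of (|…0…⟩, |…1…⟩) become ((a + b)/√2, (a − b)/√2). Kets absent from the input have amplitude 0.
(|01⟩, |11⟩): (a, b) = (-0.3993, 0.9168) → (0.3659, -0.9306)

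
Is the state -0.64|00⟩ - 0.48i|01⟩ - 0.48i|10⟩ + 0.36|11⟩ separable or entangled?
Separable

Writing the state as a|00⟩ + b|01⟩ + c|10⟩ + d|11⟩, it is a product state iff ad − bc = 0.
Here (a, b, c, d) = (-0.64, -0.48i, -0.48i, 0.36): ad − bc = (-0.64)(0.36) − (-0.48i)(-0.48i) = 0, so the state is separable.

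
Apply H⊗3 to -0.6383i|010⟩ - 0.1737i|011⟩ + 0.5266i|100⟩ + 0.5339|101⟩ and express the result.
(0.1888 - 0.1009i)|000⟩ + (-0.1888 + 0.02192i)|001⟩ + (0.1888 + 0.4733i)|010⟩ + (-0.1888 + 0.3504i)|011⟩ + (-0.1888 - 0.4733i)|100⟩ + (0.1888 - 0.3504i)|101⟩ + (-0.1888 + 0.1009i)|110⟩ + (0.1888 - 0.02192i)|111⟩

H⊗3 gives amp(|y⟩) = (1/2√2) Σ_x (−1)^(x·y) amp(|x⟩), where x·y is the number of positions in which both x and y have a 1.
|000⟩: (-0.6383i - 0.1737i + 0.5266i + 0.5339)/(2√2) = (0.1888 - 0.1009i)
|001⟩: (-0.6383i + 0.1737i + 0.5266i - 0.5339)/(2√2) = (-0.1888 + 0.02192i)
|010⟩: (0.6383i + 0.1737i + 0.5266i + 0.5339)/(2√2) = (0.1888 + 0.4733i)
|011⟩: (0.6383i - 0.1737i + 0.5266i - 0.5339)/(2√2) = (-0.1888 + 0.3504i)
|100⟩: (-0.6383i - 0.1737i - 0.5266i - 0.5339)/(2√2) = (-0.1888 - 0.4733i)
|101⟩: (-0.6383i + 0.1737i - 0.5266i + 0.5339)/(2√2) = (0.1888 - 0.3504i)
|110⟩: (0.6383i + 0.1737i - 0.5266i - 0.5339)/(2√2) = (-0.1888 + 0.1009i)
|111⟩: (0.6383i - 0.1737i - 0.5266i + 0.5339)/(2√2) = (0.1888 - 0.02192i)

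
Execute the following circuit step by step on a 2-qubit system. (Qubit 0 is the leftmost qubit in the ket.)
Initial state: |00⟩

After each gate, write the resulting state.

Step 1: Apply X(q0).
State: |10⟩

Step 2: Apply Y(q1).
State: i|11⟩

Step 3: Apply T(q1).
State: (-1/√2 + (1/√2)i)|11⟩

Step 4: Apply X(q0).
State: (-1/√2 + (1/√2)i)|01⟩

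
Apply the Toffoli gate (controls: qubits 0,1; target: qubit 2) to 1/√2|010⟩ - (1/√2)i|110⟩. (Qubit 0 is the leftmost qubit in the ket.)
1/√2|010⟩ - (1/√2)i|111⟩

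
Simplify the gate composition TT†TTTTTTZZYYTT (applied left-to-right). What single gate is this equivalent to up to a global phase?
I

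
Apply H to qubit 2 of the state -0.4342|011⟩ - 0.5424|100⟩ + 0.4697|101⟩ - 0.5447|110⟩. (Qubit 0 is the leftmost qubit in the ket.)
-0.307|010⟩ + 0.307|011⟩ - 0.05141|100⟩ - 0.7157|101⟩ - 0.3852|110⟩ - 0.3852|111⟩

H on qubit 2 mixes each pair of kets that differ only in qubit 2: amplitudes (a, b) of (|…0…⟩, |…1…⟩) become ((a + b)/√2, (a − b)/√2). Kets absent from the input have amplitude 0.
(|010⟩, |011⟩): (a, b) = (0, -0.4342) → (-0.307, 0.307)
(|100⟩, |101⟩): (a, b) = (-0.5424, 0.4697) → (-0.05141, -0.7157)
(|110⟩, |111⟩): (a, b) = (-0.5447, 0) → (-0.3852, -0.3852)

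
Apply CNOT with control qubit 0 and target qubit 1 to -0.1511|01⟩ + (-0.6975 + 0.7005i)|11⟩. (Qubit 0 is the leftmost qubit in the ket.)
-0.1511|01⟩ + (-0.6975 + 0.7005i)|10⟩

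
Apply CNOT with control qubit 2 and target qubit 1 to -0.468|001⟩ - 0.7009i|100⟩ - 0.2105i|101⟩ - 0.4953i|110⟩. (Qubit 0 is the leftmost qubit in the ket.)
-0.468|011⟩ - 0.7009i|100⟩ - 0.4953i|110⟩ - 0.2105i|111⟩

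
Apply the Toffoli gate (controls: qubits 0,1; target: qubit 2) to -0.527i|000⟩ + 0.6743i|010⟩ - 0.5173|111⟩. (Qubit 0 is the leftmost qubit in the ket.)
-0.527i|000⟩ + 0.6743i|010⟩ - 0.5173|110⟩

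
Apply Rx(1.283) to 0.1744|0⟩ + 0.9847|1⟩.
(0.1397 - 0.5892i)|0⟩ + (0.7889 - 0.1044i)|1⟩

Rx(1.283) = [[cos(θ/2), −i·sin(θ/2)], [−i·sin(θ/2), cos(θ/2)]]; θ = 1.283, cos(θ/2) ≈ 0.801199, sin(θ/2) ≈ 0.598398.
With a = amp(|0⟩) = 0.1744 and b = amp(|1⟩) = 0.9847:
new amp(|0⟩) = (0.801199)·a + (-0.598398i)·b = (0.1397 - 0.5892i)
new amp(|1⟩) = (-0.598398i)·a + (0.801199)·b = (0.7889 - 0.1044i)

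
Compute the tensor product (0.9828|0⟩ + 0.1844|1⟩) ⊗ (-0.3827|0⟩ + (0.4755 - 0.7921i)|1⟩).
-0.3761|00⟩ + (0.4673 - 0.7785i)|01⟩ - 0.07057|10⟩ + (0.08768 - 0.1461i)|11⟩

amp(|b₁b₂…⟩) = product of the factor amplitudes for bits b₁, b₂, …; only kets whose every factor amplitude is nonzero survive.
|00⟩: (0.9828)(-0.3827) = -0.3761
|01⟩: (0.9828)(0.4755 - 0.7921i) = (0.4673 - 0.7785i)
|10⟩: (0.1844)(-0.3827) = -0.07057
|11⟩: (0.1844)(0.4755 - 0.7921i) = (0.08768 - 0.1461i)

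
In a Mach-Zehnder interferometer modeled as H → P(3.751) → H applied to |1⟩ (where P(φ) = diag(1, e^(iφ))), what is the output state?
(0.91 + 0.2862i)|0⟩ + (0.09001 - 0.2862i)|1⟩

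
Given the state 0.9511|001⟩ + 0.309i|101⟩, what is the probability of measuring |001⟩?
0.9046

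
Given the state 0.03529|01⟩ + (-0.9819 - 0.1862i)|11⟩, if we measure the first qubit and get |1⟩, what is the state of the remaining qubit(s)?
(-0.9825 - 0.1863i)|1⟩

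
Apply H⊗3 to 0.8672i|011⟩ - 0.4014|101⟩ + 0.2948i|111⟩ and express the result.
(-0.1419 + 0.4108i)|000⟩ + (0.1419 - 0.4108i)|001⟩ + (-0.1419 - 0.4108i)|010⟩ + (0.1419 + 0.4108i)|011⟩ + (0.1419 + 0.2024i)|100⟩ + (-0.1419 - 0.2024i)|101⟩ + (0.1419 - 0.2024i)|110⟩ + (-0.1419 + 0.2024i)|111⟩

H⊗3 gives amp(|y⟩) = (1/2√2) Σ_x (−1)^(x·y) amp(|x⟩), where x·y is the number of positions in which both x and y have a 1.
|000⟩: (0.8672i - 0.4014 + 0.2948i)/(2√2) = (-0.1419 + 0.4108i)
|001⟩: (-0.8672i + 0.4014 - 0.2948i)/(2√2) = (0.1419 - 0.4108i)
|010⟩: (-0.8672i - 0.4014 - 0.2948i)/(2√2) = (-0.1419 - 0.4108i)
|011⟩: (0.8672i + 0.4014 + 0.2948i)/(2√2) = (0.1419 + 0.4108i)
|100⟩: (0.8672i + 0.4014 - 0.2948i)/(2√2) = (0.1419 + 0.2024i)
|101⟩: (-0.8672i - 0.4014 + 0.2948i)/(2√2) = (-0.1419 - 0.2024i)
|110⟩: (-0.8672i + 0.4014 + 0.2948i)/(2√2) = (0.1419 - 0.2024i)
|111⟩: (0.8672i - 0.4014 - 0.2948i)/(2√2) = (-0.1419 + 0.2024i)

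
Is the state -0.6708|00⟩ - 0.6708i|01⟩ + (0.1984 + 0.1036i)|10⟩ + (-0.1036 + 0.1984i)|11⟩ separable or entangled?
Separable

Writing the state as a|00⟩ + b|01⟩ + c|10⟩ + d|11⟩, it is a product state iff ad − bc = 0.
Here (a, b, c, d) = (-0.6708, -0.6708i, (0.1984 + 0.1036i), (-0.1036 + 0.1984i)): ad − bc = (-0.6708)(-0.1036 + 0.1984i) − (-0.6708i)(0.1984 + 0.1036i) = 0, so the state is separable.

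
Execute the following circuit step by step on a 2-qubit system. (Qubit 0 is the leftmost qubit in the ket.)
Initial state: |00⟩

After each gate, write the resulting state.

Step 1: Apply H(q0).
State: 1/√2|00⟩ + 1/√2|10⟩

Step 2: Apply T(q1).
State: 1/√2|00⟩ + 1/√2|10⟩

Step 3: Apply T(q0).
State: 1/√2|00⟩ + (1/2 + (1/2)i)|10⟩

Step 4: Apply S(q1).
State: 1/√2|00⟩ + (1/2 + (1/2)i)|10⟩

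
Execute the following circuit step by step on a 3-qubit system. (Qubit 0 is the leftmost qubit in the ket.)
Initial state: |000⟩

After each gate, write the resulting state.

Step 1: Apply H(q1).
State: 1/√2|000⟩ + 1/√2|010⟩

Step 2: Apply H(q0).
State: 1/2|000⟩ + 1/2|010⟩ + 1/2|100⟩ + 1/2|110⟩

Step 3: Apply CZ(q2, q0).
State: 1/2|000⟩ + 1/2|010⟩ + 1/2|100⟩ + 1/2|110⟩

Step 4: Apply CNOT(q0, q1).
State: 1/2|000⟩ + 1/2|010⟩ + 1/2|100⟩ + 1/2|110⟩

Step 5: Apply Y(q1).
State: -(1/2)i|000⟩ + (1/2)i|010⟩ - (1/2)i|100⟩ + (1/2)i|110⟩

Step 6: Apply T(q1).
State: -(1/2)i|000⟩ + (-1/√8 + (1/√8)i)|010⟩ - (1/2)i|100⟩ + (-1/√8 + (1/√8)i)|110⟩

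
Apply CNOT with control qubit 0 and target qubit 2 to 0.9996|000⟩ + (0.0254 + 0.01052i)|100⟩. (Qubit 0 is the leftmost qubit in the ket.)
0.9996|000⟩ + (0.0254 + 0.01052i)|101⟩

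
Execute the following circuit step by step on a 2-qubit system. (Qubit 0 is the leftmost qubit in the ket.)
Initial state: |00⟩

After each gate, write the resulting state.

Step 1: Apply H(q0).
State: 1/√2|00⟩ + 1/√2|10⟩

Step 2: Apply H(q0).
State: |00⟩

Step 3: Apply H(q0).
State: 1/√2|00⟩ + 1/√2|10⟩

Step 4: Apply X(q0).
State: 1/√2|00⟩ + 1/√2|10⟩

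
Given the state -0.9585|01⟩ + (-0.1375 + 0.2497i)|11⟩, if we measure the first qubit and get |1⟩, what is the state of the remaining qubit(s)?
(-0.4824 + 0.876i)|1⟩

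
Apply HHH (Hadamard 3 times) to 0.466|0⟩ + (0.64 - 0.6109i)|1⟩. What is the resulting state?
(0.7821 - 0.432i)|0⟩ + (-0.123 + 0.432i)|1⟩

H² = I, so H^3 = H: a single Hadamard. With (a, b) = (0.466, (0.64 - 0.6109i)), H gives ((a + b)/√2, (a − b)/√2) = ((0.7821 - 0.432i), (-0.123 + 0.432i)).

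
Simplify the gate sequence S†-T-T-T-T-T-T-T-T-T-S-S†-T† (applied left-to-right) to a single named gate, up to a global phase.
S†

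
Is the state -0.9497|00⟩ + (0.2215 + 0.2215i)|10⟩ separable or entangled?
Separable

Writing the state as a|00⟩ + b|01⟩ + c|10⟩ + d|11⟩, it is a product state iff ad − bc = 0.
Here (a, b, c, d) = (-0.9497, 0, (0.2215 + 0.2215i), 0): ad − bc = (-0.9497)(0) − (0)(0.2215 + 0.2215i) = 0, so the state is separable.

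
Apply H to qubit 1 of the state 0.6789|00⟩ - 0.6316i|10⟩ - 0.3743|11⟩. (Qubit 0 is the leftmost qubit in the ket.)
0.4801|00⟩ + 0.4801|01⟩ + (-0.2647 - 0.4466i)|10⟩ + (0.2647 - 0.4466i)|11⟩

H on qubit 1 mixes each pair of kets that differ only in qubit 1: amplitudes (a, b) of (|…0…⟩, |…1…⟩) become ((a + b)/√2, (a − b)/√2). Kets absent from the input have amplitude 0.
(|00⟩, |01⟩): (a, b) = (0.6789, 0) → (0.4801, 0.4801)
(|10⟩, |11⟩): (a, b) = (-0.6316i, -0.3743) → ((-0.2647 - 0.4466i), (0.2647 - 0.4466i))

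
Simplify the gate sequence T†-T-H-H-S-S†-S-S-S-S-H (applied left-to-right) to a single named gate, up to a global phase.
H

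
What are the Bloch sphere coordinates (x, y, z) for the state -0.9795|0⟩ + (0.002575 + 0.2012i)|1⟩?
(-0.005044, -0.3942, 0.9189)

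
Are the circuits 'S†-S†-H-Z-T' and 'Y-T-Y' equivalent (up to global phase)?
No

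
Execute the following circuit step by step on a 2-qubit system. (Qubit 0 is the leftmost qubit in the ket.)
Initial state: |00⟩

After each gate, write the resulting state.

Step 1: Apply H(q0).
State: 1/√2|00⟩ + 1/√2|10⟩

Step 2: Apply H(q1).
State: 1/2|00⟩ + 1/2|01⟩ + 1/2|10⟩ + 1/2|11⟩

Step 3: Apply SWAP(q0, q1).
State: 1/2|00⟩ + 1/2|01⟩ + 1/2|10⟩ + 1/2|11⟩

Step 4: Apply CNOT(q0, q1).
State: 1/2|00⟩ + 1/2|01⟩ + 1/2|10⟩ + 1/2|11⟩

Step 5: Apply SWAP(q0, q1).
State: 1/2|00⟩ + 1/2|01⟩ + 1/2|10⟩ + 1/2|11⟩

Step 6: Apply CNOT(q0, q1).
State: 1/2|00⟩ + 1/2|01⟩ + 1/2|10⟩ + 1/2|11⟩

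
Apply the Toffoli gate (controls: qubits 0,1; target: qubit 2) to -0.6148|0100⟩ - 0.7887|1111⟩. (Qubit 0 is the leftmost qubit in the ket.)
-0.6148|0100⟩ - 0.7887|1101⟩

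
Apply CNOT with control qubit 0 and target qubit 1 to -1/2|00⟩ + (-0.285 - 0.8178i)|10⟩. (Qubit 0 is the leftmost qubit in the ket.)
-1/2|00⟩ + (-0.285 - 0.8178i)|11⟩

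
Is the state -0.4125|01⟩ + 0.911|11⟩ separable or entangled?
Separable

Writing the state as a|00⟩ + b|01⟩ + c|10⟩ + d|11⟩, it is a product state iff ad − bc = 0.
Here (a, b, c, d) = (0, -0.4125, 0, 0.911): ad − bc = (0)(0.911) − (-0.4125)(0) = 0, so the state is separable.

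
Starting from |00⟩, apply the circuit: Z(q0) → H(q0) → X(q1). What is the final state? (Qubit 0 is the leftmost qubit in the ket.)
1/√2|01⟩ + 1/√2|11⟩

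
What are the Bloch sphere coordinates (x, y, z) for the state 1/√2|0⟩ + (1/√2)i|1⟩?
(0, 1, 0)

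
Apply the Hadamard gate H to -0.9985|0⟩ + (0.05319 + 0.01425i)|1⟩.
(-0.6684 + 0.01008i)|0⟩ + (-0.7437 - 0.01008i)|1⟩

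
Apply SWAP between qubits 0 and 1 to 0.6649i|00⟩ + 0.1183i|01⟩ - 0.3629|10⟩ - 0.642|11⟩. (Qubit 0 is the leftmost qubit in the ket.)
0.6649i|00⟩ - 0.3629|01⟩ + 0.1183i|10⟩ - 0.642|11⟩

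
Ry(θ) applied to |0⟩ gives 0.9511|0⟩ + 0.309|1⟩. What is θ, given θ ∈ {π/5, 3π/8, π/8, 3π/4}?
π/5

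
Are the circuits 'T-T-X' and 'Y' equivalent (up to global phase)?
No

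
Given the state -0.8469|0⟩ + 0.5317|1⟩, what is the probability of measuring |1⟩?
0.2827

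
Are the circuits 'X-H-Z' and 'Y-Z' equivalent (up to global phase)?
No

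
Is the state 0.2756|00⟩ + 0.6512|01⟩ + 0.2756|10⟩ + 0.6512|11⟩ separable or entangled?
Separable

Writing the state as a|00⟩ + b|01⟩ + c|10⟩ + d|11⟩, it is a product state iff ad − bc = 0.
Here (a, b, c, d) = (0.2756, 0.6512, 0.2756, 0.6512): ad − bc = (0.2756)(0.6512) − (0.6512)(0.2756) = 0, so the state is separable.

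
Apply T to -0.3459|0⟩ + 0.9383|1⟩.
-0.3459|0⟩ + (0.6635 + 0.6635i)|1⟩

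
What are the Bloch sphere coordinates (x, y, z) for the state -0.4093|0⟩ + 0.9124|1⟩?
(-0.7469, 0, -0.6649)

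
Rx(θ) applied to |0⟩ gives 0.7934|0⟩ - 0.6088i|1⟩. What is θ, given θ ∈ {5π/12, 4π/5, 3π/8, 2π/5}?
5π/12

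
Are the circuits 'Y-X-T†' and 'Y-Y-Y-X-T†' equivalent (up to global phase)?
Yes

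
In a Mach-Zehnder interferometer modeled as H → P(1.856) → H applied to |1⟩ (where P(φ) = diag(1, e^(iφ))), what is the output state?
(0.6407 - 0.4798i)|0⟩ + (0.3593 + 0.4798i)|1⟩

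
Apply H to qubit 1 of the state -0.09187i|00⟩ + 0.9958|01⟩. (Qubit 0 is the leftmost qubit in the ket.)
(0.7041 - 0.06496i)|00⟩ + (-0.7041 - 0.06496i)|01⟩

H on qubit 1 mixes each pair of kets that differ only in qubit 1: amplitudes (a, b) of (|…0…⟩, |…1…⟩) become ((a + b)/√2, (a − b)/√2). Kets absent from the input have amplitude 0.
(|00⟩, |01⟩): (a, b) = (-0.09187i, 0.9958) → ((0.7041 - 0.06496i), (-0.7041 - 0.06496i))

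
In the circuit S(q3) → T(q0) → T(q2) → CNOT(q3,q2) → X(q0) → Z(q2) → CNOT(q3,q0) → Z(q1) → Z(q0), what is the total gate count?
9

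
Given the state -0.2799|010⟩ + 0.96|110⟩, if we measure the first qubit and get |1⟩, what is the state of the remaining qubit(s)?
|10⟩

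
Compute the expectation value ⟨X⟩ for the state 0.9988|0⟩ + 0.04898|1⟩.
0.09784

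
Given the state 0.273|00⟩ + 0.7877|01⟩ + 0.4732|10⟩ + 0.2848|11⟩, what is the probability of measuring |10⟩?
0.2239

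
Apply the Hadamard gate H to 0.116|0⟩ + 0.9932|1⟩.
0.7843|0⟩ - 0.6203|1⟩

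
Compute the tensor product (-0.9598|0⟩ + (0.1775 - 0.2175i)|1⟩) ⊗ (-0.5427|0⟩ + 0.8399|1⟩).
0.5209|00⟩ - 0.8061|01⟩ + (-0.09633 + 0.118i)|10⟩ + (0.1491 - 0.1827i)|11⟩

amp(|b₁b₂…⟩) = product of the factor amplitudes for bits b₁, b₂, …; only kets whose every factor amplitude is nonzero survive.
|00⟩: (-0.9598)(-0.5427) = 0.5209
|01⟩: (-0.9598)(0.8399) = -0.8061
|10⟩: (0.1775 - 0.2175i)(-0.5427) = (-0.09633 + 0.118i)
|11⟩: (0.1775 - 0.2175i)(0.8399) = (0.1491 - 0.1827i)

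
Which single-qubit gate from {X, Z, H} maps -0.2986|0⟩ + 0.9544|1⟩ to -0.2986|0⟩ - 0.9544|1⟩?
Z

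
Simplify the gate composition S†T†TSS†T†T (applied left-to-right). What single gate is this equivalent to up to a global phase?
S†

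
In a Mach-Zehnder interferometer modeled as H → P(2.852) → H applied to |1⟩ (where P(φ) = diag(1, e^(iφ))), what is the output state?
(0.9792 - 0.1428i)|0⟩ + (0.02082 + 0.1428i)|1⟩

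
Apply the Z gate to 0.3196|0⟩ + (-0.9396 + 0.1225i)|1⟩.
0.3196|0⟩ + (0.9396 - 0.1225i)|1⟩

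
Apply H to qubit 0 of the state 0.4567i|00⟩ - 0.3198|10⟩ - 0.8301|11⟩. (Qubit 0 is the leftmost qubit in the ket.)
(-0.2261 + 0.3229i)|00⟩ - 0.587|01⟩ + (0.2261 + 0.3229i)|10⟩ + 0.587|11⟩

H on qubit 0 mixes each pair of kets that differ only in qubit 0: amplitudes (a, b) of (|…0…⟩, |…1…⟩) become ((a + b)/√2, (a − b)/√2). Kets absent from the input have amplitude 0.
(|00⟩, |10⟩): (a, b) = (0.4567i, -0.3198) → ((-0.2261 + 0.3229i), (0.2261 + 0.3229i))
(|01⟩, |11⟩): (a, b) = (0, -0.8301) → (-0.587, 0.587)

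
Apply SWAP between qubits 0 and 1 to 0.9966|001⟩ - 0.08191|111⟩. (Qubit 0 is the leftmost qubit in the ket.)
0.9966|001⟩ - 0.08191|111⟩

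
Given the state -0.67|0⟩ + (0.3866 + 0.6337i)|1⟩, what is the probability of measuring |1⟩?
0.551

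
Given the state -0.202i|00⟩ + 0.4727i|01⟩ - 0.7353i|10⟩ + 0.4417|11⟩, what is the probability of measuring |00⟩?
0.0408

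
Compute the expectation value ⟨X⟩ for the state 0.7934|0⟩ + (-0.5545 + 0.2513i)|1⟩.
-0.8799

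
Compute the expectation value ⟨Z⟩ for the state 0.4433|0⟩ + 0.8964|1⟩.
-0.607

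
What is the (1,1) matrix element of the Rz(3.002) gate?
(0.06974 + 0.9976i)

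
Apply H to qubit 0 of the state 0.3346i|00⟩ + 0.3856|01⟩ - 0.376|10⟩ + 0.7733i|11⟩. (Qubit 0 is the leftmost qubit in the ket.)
(-0.2659 + 0.2366i)|00⟩ + (0.2727 + 0.5468i)|01⟩ + (0.2659 + 0.2366i)|10⟩ + (0.2727 - 0.5468i)|11⟩

H on qubit 0 mixes each pair of kets that differ only in qubit 0: amplitudes (a, b) of (|…0…⟩, |…1…⟩) become ((a + b)/√2, (a − b)/√2). Kets absent from the input have amplitude 0.
(|00⟩, |10⟩): (a, b) = (0.3346i, -0.376) → ((-0.2659 + 0.2366i), (0.2659 + 0.2366i))
(|01⟩, |11⟩): (a, b) = (0.3856, 0.7733i) → ((0.2727 + 0.5468i), (0.2727 - 0.5468i))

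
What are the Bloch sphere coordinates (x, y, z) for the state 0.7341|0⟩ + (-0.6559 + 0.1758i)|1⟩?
(-0.963, 0.2581, 0.07779)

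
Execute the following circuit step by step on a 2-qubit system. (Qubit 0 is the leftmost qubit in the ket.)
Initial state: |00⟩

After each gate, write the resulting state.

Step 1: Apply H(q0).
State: 1/√2|00⟩ + 1/√2|10⟩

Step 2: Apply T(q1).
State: 1/√2|00⟩ + 1/√2|10⟩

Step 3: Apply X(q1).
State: 1/√2|01⟩ + 1/√2|11⟩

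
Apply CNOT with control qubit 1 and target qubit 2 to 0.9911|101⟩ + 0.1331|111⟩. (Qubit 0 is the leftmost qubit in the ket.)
0.9911|101⟩ + 0.1331|110⟩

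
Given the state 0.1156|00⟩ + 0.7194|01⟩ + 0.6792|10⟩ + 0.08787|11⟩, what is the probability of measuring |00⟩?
0.01336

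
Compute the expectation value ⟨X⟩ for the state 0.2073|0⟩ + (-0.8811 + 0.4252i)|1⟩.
-0.3653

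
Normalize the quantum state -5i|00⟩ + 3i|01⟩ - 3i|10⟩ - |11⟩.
-0.7538i|00⟩ + 0.4523i|01⟩ - 0.4523i|10⟩ - 0.1508|11⟩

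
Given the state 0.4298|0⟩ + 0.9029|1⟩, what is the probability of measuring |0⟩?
0.1847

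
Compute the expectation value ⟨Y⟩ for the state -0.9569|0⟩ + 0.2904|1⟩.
0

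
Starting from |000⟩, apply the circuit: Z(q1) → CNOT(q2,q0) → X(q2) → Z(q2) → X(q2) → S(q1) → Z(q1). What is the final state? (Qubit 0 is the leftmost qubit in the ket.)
-|000⟩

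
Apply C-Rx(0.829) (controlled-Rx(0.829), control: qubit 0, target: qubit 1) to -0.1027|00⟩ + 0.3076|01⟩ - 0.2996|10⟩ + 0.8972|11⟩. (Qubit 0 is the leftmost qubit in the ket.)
-0.1027|00⟩ + 0.3076|01⟩ + (-0.2742 - 0.3613i)|10⟩ + (0.8212 + 0.1207i)|11⟩

C-Rx(0.829) leaves the control-|0⟩ kets |00⟩, |01⟩ unchanged and applies Rx(0.829) to qubit 1 on the control-|1⟩ pair (|10⟩, |11⟩).
Rx(0.829) = [[cos(θ/2), −i·sin(θ/2)], [−i·sin(θ/2), cos(θ/2)]]; θ = 0.829, cos(θ/2) ≈ 0.915318, sin(θ/2) ≈ 0.402732.
With a = amp(|10⟩) = -0.2996 and b = amp(|11⟩) = 0.8972:
new amp(|10⟩) = (0.915318)·a + (-0.402732i)·b = (-0.2742 - 0.3613i)
new amp(|11⟩) = (-0.402732i)·a + (0.915318)·b = (0.8212 + 0.1207i)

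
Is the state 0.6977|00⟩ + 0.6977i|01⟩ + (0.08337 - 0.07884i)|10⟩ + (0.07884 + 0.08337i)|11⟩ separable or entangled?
Separable

Writing the state as a|00⟩ + b|01⟩ + c|10⟩ + d|11⟩, it is a product state iff ad − bc = 0.
Here (a, b, c, d) = (0.6977, 0.6977i, (0.08337 - 0.07884i), (0.07884 + 0.08337i)): ad − bc = (0.6977)(0.07884 + 0.08337i) − (0.6977i)(0.08337 - 0.07884i) = 0, so the state is separable.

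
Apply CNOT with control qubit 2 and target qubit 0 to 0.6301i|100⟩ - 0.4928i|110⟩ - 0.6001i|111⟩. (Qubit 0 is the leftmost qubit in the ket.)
-0.6001i|011⟩ + 0.6301i|100⟩ - 0.4928i|110⟩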